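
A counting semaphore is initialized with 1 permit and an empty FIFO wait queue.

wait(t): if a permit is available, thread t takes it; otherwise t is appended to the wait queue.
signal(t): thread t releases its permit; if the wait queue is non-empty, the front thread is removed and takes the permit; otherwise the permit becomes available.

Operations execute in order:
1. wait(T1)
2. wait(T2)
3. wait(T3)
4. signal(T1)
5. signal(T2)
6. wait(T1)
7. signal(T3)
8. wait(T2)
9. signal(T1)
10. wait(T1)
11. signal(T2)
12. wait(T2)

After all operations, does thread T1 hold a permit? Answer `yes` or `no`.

Step 1: wait(T1) -> count=0 queue=[] holders={T1}
Step 2: wait(T2) -> count=0 queue=[T2] holders={T1}
Step 3: wait(T3) -> count=0 queue=[T2,T3] holders={T1}
Step 4: signal(T1) -> count=0 queue=[T3] holders={T2}
Step 5: signal(T2) -> count=0 queue=[] holders={T3}
Step 6: wait(T1) -> count=0 queue=[T1] holders={T3}
Step 7: signal(T3) -> count=0 queue=[] holders={T1}
Step 8: wait(T2) -> count=0 queue=[T2] holders={T1}
Step 9: signal(T1) -> count=0 queue=[] holders={T2}
Step 10: wait(T1) -> count=0 queue=[T1] holders={T2}
Step 11: signal(T2) -> count=0 queue=[] holders={T1}
Step 12: wait(T2) -> count=0 queue=[T2] holders={T1}
Final holders: {T1} -> T1 in holders

Answer: yes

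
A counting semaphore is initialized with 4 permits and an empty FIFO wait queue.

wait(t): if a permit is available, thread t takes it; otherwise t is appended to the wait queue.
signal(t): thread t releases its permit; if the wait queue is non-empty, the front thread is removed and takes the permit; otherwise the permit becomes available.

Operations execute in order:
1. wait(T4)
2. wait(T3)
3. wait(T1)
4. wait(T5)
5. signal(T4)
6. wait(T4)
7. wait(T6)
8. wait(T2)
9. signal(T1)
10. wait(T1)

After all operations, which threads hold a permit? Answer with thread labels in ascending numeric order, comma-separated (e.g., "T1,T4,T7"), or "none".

Step 1: wait(T4) -> count=3 queue=[] holders={T4}
Step 2: wait(T3) -> count=2 queue=[] holders={T3,T4}
Step 3: wait(T1) -> count=1 queue=[] holders={T1,T3,T4}
Step 4: wait(T5) -> count=0 queue=[] holders={T1,T3,T4,T5}
Step 5: signal(T4) -> count=1 queue=[] holders={T1,T3,T5}
Step 6: wait(T4) -> count=0 queue=[] holders={T1,T3,T4,T5}
Step 7: wait(T6) -> count=0 queue=[T6] holders={T1,T3,T4,T5}
Step 8: wait(T2) -> count=0 queue=[T6,T2] holders={T1,T3,T4,T5}
Step 9: signal(T1) -> count=0 queue=[T2] holders={T3,T4,T5,T6}
Step 10: wait(T1) -> count=0 queue=[T2,T1] holders={T3,T4,T5,T6}
Final holders: T3,T4,T5,T6

Answer: T3,T4,T5,T6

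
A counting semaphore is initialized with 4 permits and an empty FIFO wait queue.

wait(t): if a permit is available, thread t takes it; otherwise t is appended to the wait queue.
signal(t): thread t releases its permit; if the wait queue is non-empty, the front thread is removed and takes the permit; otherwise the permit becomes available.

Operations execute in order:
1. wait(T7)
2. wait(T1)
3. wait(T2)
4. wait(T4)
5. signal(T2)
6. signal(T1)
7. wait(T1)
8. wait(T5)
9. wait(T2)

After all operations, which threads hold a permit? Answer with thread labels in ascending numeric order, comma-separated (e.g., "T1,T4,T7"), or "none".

Answer: T1,T4,T5,T7

Derivation:
Step 1: wait(T7) -> count=3 queue=[] holders={T7}
Step 2: wait(T1) -> count=2 queue=[] holders={T1,T7}
Step 3: wait(T2) -> count=1 queue=[] holders={T1,T2,T7}
Step 4: wait(T4) -> count=0 queue=[] holders={T1,T2,T4,T7}
Step 5: signal(T2) -> count=1 queue=[] holders={T1,T4,T7}
Step 6: signal(T1) -> count=2 queue=[] holders={T4,T7}
Step 7: wait(T1) -> count=1 queue=[] holders={T1,T4,T7}
Step 8: wait(T5) -> count=0 queue=[] holders={T1,T4,T5,T7}
Step 9: wait(T2) -> count=0 queue=[T2] holders={T1,T4,T5,T7}
Final holders: T1,T4,T5,T7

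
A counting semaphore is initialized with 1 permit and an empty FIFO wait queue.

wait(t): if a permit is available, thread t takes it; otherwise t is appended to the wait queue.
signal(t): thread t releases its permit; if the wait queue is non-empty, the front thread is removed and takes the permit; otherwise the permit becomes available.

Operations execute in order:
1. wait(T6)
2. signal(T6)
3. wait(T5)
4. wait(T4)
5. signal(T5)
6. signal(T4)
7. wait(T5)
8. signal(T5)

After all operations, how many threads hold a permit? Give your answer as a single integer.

Step 1: wait(T6) -> count=0 queue=[] holders={T6}
Step 2: signal(T6) -> count=1 queue=[] holders={none}
Step 3: wait(T5) -> count=0 queue=[] holders={T5}
Step 4: wait(T4) -> count=0 queue=[T4] holders={T5}
Step 5: signal(T5) -> count=0 queue=[] holders={T4}
Step 6: signal(T4) -> count=1 queue=[] holders={none}
Step 7: wait(T5) -> count=0 queue=[] holders={T5}
Step 8: signal(T5) -> count=1 queue=[] holders={none}
Final holders: {none} -> 0 thread(s)

Answer: 0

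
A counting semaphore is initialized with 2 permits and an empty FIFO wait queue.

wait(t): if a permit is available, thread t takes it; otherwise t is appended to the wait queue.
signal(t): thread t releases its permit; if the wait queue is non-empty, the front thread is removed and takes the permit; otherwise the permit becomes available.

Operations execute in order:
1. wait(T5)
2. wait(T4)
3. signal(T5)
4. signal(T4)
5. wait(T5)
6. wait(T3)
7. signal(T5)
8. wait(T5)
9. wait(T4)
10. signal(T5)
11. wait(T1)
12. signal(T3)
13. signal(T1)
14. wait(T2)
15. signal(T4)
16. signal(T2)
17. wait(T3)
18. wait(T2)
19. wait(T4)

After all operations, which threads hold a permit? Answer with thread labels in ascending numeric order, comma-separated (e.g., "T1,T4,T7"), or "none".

Answer: T2,T3

Derivation:
Step 1: wait(T5) -> count=1 queue=[] holders={T5}
Step 2: wait(T4) -> count=0 queue=[] holders={T4,T5}
Step 3: signal(T5) -> count=1 queue=[] holders={T4}
Step 4: signal(T4) -> count=2 queue=[] holders={none}
Step 5: wait(T5) -> count=1 queue=[] holders={T5}
Step 6: wait(T3) -> count=0 queue=[] holders={T3,T5}
Step 7: signal(T5) -> count=1 queue=[] holders={T3}
Step 8: wait(T5) -> count=0 queue=[] holders={T3,T5}
Step 9: wait(T4) -> count=0 queue=[T4] holders={T3,T5}
Step 10: signal(T5) -> count=0 queue=[] holders={T3,T4}
Step 11: wait(T1) -> count=0 queue=[T1] holders={T3,T4}
Step 12: signal(T3) -> count=0 queue=[] holders={T1,T4}
Step 13: signal(T1) -> count=1 queue=[] holders={T4}
Step 14: wait(T2) -> count=0 queue=[] holders={T2,T4}
Step 15: signal(T4) -> count=1 queue=[] holders={T2}
Step 16: signal(T2) -> count=2 queue=[] holders={none}
Step 17: wait(T3) -> count=1 queue=[] holders={T3}
Step 18: wait(T2) -> count=0 queue=[] holders={T2,T3}
Step 19: wait(T4) -> count=0 queue=[T4] holders={T2,T3}
Final holders: T2,T3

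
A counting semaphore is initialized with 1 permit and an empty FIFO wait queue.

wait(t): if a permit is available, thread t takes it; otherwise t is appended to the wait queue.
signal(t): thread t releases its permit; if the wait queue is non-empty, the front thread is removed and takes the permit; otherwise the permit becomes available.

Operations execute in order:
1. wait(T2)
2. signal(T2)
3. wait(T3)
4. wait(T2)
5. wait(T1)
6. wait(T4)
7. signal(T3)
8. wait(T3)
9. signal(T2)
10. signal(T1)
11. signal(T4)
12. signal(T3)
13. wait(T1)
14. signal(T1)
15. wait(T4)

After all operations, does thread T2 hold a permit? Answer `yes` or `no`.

Step 1: wait(T2) -> count=0 queue=[] holders={T2}
Step 2: signal(T2) -> count=1 queue=[] holders={none}
Step 3: wait(T3) -> count=0 queue=[] holders={T3}
Step 4: wait(T2) -> count=0 queue=[T2] holders={T3}
Step 5: wait(T1) -> count=0 queue=[T2,T1] holders={T3}
Step 6: wait(T4) -> count=0 queue=[T2,T1,T4] holders={T3}
Step 7: signal(T3) -> count=0 queue=[T1,T4] holders={T2}
Step 8: wait(T3) -> count=0 queue=[T1,T4,T3] holders={T2}
Step 9: signal(T2) -> count=0 queue=[T4,T3] holders={T1}
Step 10: signal(T1) -> count=0 queue=[T3] holders={T4}
Step 11: signal(T4) -> count=0 queue=[] holders={T3}
Step 12: signal(T3) -> count=1 queue=[] holders={none}
Step 13: wait(T1) -> count=0 queue=[] holders={T1}
Step 14: signal(T1) -> count=1 queue=[] holders={none}
Step 15: wait(T4) -> count=0 queue=[] holders={T4}
Final holders: {T4} -> T2 not in holders

Answer: no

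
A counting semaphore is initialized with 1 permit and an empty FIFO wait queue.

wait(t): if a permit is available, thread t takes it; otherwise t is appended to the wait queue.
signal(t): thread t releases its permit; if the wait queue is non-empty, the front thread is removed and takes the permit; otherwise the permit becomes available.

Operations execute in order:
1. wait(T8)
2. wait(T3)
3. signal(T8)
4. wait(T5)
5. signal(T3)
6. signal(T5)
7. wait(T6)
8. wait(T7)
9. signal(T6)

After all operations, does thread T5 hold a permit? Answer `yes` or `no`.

Step 1: wait(T8) -> count=0 queue=[] holders={T8}
Step 2: wait(T3) -> count=0 queue=[T3] holders={T8}
Step 3: signal(T8) -> count=0 queue=[] holders={T3}
Step 4: wait(T5) -> count=0 queue=[T5] holders={T3}
Step 5: signal(T3) -> count=0 queue=[] holders={T5}
Step 6: signal(T5) -> count=1 queue=[] holders={none}
Step 7: wait(T6) -> count=0 queue=[] holders={T6}
Step 8: wait(T7) -> count=0 queue=[T7] holders={T6}
Step 9: signal(T6) -> count=0 queue=[] holders={T7}
Final holders: {T7} -> T5 not in holders

Answer: no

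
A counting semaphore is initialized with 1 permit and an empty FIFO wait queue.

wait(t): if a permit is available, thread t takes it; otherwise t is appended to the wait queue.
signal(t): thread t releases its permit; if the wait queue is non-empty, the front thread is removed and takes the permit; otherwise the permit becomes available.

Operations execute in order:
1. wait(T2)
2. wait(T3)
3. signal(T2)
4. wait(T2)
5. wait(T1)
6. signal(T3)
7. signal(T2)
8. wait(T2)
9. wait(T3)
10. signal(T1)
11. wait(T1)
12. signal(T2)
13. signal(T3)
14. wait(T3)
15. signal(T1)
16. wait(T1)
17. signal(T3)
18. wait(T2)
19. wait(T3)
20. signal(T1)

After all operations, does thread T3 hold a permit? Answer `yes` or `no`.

Answer: no

Derivation:
Step 1: wait(T2) -> count=0 queue=[] holders={T2}
Step 2: wait(T3) -> count=0 queue=[T3] holders={T2}
Step 3: signal(T2) -> count=0 queue=[] holders={T3}
Step 4: wait(T2) -> count=0 queue=[T2] holders={T3}
Step 5: wait(T1) -> count=0 queue=[T2,T1] holders={T3}
Step 6: signal(T3) -> count=0 queue=[T1] holders={T2}
Step 7: signal(T2) -> count=0 queue=[] holders={T1}
Step 8: wait(T2) -> count=0 queue=[T2] holders={T1}
Step 9: wait(T3) -> count=0 queue=[T2,T3] holders={T1}
Step 10: signal(T1) -> count=0 queue=[T3] holders={T2}
Step 11: wait(T1) -> count=0 queue=[T3,T1] holders={T2}
Step 12: signal(T2) -> count=0 queue=[T1] holders={T3}
Step 13: signal(T3) -> count=0 queue=[] holders={T1}
Step 14: wait(T3) -> count=0 queue=[T3] holders={T1}
Step 15: signal(T1) -> count=0 queue=[] holders={T3}
Step 16: wait(T1) -> count=0 queue=[T1] holders={T3}
Step 17: signal(T3) -> count=0 queue=[] holders={T1}
Step 18: wait(T2) -> count=0 queue=[T2] holders={T1}
Step 19: wait(T3) -> count=0 queue=[T2,T3] holders={T1}
Step 20: signal(T1) -> count=0 queue=[T3] holders={T2}
Final holders: {T2} -> T3 not in holders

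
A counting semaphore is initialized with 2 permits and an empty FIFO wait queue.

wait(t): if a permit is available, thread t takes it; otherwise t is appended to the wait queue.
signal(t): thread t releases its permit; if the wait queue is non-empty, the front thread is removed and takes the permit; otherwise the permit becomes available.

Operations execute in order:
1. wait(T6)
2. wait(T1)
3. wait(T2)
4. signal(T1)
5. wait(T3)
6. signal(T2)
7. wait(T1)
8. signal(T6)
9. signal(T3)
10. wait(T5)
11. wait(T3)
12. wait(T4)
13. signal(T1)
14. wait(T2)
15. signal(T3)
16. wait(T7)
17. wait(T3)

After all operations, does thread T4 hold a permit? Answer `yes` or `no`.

Step 1: wait(T6) -> count=1 queue=[] holders={T6}
Step 2: wait(T1) -> count=0 queue=[] holders={T1,T6}
Step 3: wait(T2) -> count=0 queue=[T2] holders={T1,T6}
Step 4: signal(T1) -> count=0 queue=[] holders={T2,T6}
Step 5: wait(T3) -> count=0 queue=[T3] holders={T2,T6}
Step 6: signal(T2) -> count=0 queue=[] holders={T3,T6}
Step 7: wait(T1) -> count=0 queue=[T1] holders={T3,T6}
Step 8: signal(T6) -> count=0 queue=[] holders={T1,T3}
Step 9: signal(T3) -> count=1 queue=[] holders={T1}
Step 10: wait(T5) -> count=0 queue=[] holders={T1,T5}
Step 11: wait(T3) -> count=0 queue=[T3] holders={T1,T5}
Step 12: wait(T4) -> count=0 queue=[T3,T4] holders={T1,T5}
Step 13: signal(T1) -> count=0 queue=[T4] holders={T3,T5}
Step 14: wait(T2) -> count=0 queue=[T4,T2] holders={T3,T5}
Step 15: signal(T3) -> count=0 queue=[T2] holders={T4,T5}
Step 16: wait(T7) -> count=0 queue=[T2,T7] holders={T4,T5}
Step 17: wait(T3) -> count=0 queue=[T2,T7,T3] holders={T4,T5}
Final holders: {T4,T5} -> T4 in holders

Answer: yes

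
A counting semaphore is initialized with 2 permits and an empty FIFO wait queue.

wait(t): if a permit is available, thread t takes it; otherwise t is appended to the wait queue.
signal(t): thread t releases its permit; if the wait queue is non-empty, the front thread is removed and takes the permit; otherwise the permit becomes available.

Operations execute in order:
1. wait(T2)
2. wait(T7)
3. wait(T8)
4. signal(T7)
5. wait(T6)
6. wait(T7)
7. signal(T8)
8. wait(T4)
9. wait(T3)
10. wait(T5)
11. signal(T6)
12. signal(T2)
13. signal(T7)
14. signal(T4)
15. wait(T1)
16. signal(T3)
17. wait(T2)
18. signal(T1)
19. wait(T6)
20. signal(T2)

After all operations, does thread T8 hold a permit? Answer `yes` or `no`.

Answer: no

Derivation:
Step 1: wait(T2) -> count=1 queue=[] holders={T2}
Step 2: wait(T7) -> count=0 queue=[] holders={T2,T7}
Step 3: wait(T8) -> count=0 queue=[T8] holders={T2,T7}
Step 4: signal(T7) -> count=0 queue=[] holders={T2,T8}
Step 5: wait(T6) -> count=0 queue=[T6] holders={T2,T8}
Step 6: wait(T7) -> count=0 queue=[T6,T7] holders={T2,T8}
Step 7: signal(T8) -> count=0 queue=[T7] holders={T2,T6}
Step 8: wait(T4) -> count=0 queue=[T7,T4] holders={T2,T6}
Step 9: wait(T3) -> count=0 queue=[T7,T4,T3] holders={T2,T6}
Step 10: wait(T5) -> count=0 queue=[T7,T4,T3,T5] holders={T2,T6}
Step 11: signal(T6) -> count=0 queue=[T4,T3,T5] holders={T2,T7}
Step 12: signal(T2) -> count=0 queue=[T3,T5] holders={T4,T7}
Step 13: signal(T7) -> count=0 queue=[T5] holders={T3,T4}
Step 14: signal(T4) -> count=0 queue=[] holders={T3,T5}
Step 15: wait(T1) -> count=0 queue=[T1] holders={T3,T5}
Step 16: signal(T3) -> count=0 queue=[] holders={T1,T5}
Step 17: wait(T2) -> count=0 queue=[T2] holders={T1,T5}
Step 18: signal(T1) -> count=0 queue=[] holders={T2,T5}
Step 19: wait(T6) -> count=0 queue=[T6] holders={T2,T5}
Step 20: signal(T2) -> count=0 queue=[] holders={T5,T6}
Final holders: {T5,T6} -> T8 not in holders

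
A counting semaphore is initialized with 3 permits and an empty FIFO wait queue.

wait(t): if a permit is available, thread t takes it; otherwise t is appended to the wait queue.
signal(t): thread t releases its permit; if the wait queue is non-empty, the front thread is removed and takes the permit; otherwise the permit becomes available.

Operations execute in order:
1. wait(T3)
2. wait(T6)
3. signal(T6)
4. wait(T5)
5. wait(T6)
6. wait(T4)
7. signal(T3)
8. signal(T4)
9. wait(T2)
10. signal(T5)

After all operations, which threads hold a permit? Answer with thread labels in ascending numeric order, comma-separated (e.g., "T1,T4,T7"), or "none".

Answer: T2,T6

Derivation:
Step 1: wait(T3) -> count=2 queue=[] holders={T3}
Step 2: wait(T6) -> count=1 queue=[] holders={T3,T6}
Step 3: signal(T6) -> count=2 queue=[] holders={T3}
Step 4: wait(T5) -> count=1 queue=[] holders={T3,T5}
Step 5: wait(T6) -> count=0 queue=[] holders={T3,T5,T6}
Step 6: wait(T4) -> count=0 queue=[T4] holders={T3,T5,T6}
Step 7: signal(T3) -> count=0 queue=[] holders={T4,T5,T6}
Step 8: signal(T4) -> count=1 queue=[] holders={T5,T6}
Step 9: wait(T2) -> count=0 queue=[] holders={T2,T5,T6}
Step 10: signal(T5) -> count=1 queue=[] holders={T2,T6}
Final holders: T2,T6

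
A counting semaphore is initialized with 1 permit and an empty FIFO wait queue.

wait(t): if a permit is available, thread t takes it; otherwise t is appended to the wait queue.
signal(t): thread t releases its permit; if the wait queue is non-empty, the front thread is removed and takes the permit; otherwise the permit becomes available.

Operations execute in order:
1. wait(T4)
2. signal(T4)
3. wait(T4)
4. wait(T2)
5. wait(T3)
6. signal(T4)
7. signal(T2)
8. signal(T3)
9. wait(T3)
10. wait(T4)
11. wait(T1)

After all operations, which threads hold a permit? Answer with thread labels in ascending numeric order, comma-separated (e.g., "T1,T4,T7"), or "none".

Answer: T3

Derivation:
Step 1: wait(T4) -> count=0 queue=[] holders={T4}
Step 2: signal(T4) -> count=1 queue=[] holders={none}
Step 3: wait(T4) -> count=0 queue=[] holders={T4}
Step 4: wait(T2) -> count=0 queue=[T2] holders={T4}
Step 5: wait(T3) -> count=0 queue=[T2,T3] holders={T4}
Step 6: signal(T4) -> count=0 queue=[T3] holders={T2}
Step 7: signal(T2) -> count=0 queue=[] holders={T3}
Step 8: signal(T3) -> count=1 queue=[] holders={none}
Step 9: wait(T3) -> count=0 queue=[] holders={T3}
Step 10: wait(T4) -> count=0 queue=[T4] holders={T3}
Step 11: wait(T1) -> count=0 queue=[T4,T1] holders={T3}
Final holders: T3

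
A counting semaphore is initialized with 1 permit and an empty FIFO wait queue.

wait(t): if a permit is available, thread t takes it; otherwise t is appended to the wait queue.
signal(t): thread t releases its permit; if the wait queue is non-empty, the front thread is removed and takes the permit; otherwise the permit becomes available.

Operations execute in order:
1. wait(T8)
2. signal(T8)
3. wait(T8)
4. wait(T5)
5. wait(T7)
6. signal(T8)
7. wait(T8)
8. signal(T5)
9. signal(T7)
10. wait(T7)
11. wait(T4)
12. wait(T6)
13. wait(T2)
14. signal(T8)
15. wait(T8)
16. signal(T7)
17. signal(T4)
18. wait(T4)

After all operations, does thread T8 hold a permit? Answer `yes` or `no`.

Step 1: wait(T8) -> count=0 queue=[] holders={T8}
Step 2: signal(T8) -> count=1 queue=[] holders={none}
Step 3: wait(T8) -> count=0 queue=[] holders={T8}
Step 4: wait(T5) -> count=0 queue=[T5] holders={T8}
Step 5: wait(T7) -> count=0 queue=[T5,T7] holders={T8}
Step 6: signal(T8) -> count=0 queue=[T7] holders={T5}
Step 7: wait(T8) -> count=0 queue=[T7,T8] holders={T5}
Step 8: signal(T5) -> count=0 queue=[T8] holders={T7}
Step 9: signal(T7) -> count=0 queue=[] holders={T8}
Step 10: wait(T7) -> count=0 queue=[T7] holders={T8}
Step 11: wait(T4) -> count=0 queue=[T7,T4] holders={T8}
Step 12: wait(T6) -> count=0 queue=[T7,T4,T6] holders={T8}
Step 13: wait(T2) -> count=0 queue=[T7,T4,T6,T2] holders={T8}
Step 14: signal(T8) -> count=0 queue=[T4,T6,T2] holders={T7}
Step 15: wait(T8) -> count=0 queue=[T4,T6,T2,T8] holders={T7}
Step 16: signal(T7) -> count=0 queue=[T6,T2,T8] holders={T4}
Step 17: signal(T4) -> count=0 queue=[T2,T8] holders={T6}
Step 18: wait(T4) -> count=0 queue=[T2,T8,T4] holders={T6}
Final holders: {T6} -> T8 not in holders

Answer: no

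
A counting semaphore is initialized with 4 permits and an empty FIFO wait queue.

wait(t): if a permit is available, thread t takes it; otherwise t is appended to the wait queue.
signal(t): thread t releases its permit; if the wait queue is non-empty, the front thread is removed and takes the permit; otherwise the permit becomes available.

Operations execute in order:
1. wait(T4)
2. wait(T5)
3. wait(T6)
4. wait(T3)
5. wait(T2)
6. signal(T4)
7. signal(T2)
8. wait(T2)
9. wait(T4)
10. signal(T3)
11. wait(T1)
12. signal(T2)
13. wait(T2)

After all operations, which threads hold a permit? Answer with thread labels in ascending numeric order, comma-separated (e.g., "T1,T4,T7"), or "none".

Step 1: wait(T4) -> count=3 queue=[] holders={T4}
Step 2: wait(T5) -> count=2 queue=[] holders={T4,T5}
Step 3: wait(T6) -> count=1 queue=[] holders={T4,T5,T6}
Step 4: wait(T3) -> count=0 queue=[] holders={T3,T4,T5,T6}
Step 5: wait(T2) -> count=0 queue=[T2] holders={T3,T4,T5,T6}
Step 6: signal(T4) -> count=0 queue=[] holders={T2,T3,T5,T6}
Step 7: signal(T2) -> count=1 queue=[] holders={T3,T5,T6}
Step 8: wait(T2) -> count=0 queue=[] holders={T2,T3,T5,T6}
Step 9: wait(T4) -> count=0 queue=[T4] holders={T2,T3,T5,T6}
Step 10: signal(T3) -> count=0 queue=[] holders={T2,T4,T5,T6}
Step 11: wait(T1) -> count=0 queue=[T1] holders={T2,T4,T5,T6}
Step 12: signal(T2) -> count=0 queue=[] holders={T1,T4,T5,T6}
Step 13: wait(T2) -> count=0 queue=[T2] holders={T1,T4,T5,T6}
Final holders: T1,T4,T5,T6

Answer: T1,T4,T5,T6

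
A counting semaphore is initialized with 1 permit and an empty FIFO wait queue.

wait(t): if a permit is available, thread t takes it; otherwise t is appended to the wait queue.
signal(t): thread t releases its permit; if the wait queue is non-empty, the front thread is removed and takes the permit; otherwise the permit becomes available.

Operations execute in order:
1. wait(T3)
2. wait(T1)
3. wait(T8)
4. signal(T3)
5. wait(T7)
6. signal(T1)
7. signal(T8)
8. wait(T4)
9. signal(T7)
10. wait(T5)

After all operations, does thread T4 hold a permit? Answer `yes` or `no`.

Answer: yes

Derivation:
Step 1: wait(T3) -> count=0 queue=[] holders={T3}
Step 2: wait(T1) -> count=0 queue=[T1] holders={T3}
Step 3: wait(T8) -> count=0 queue=[T1,T8] holders={T3}
Step 4: signal(T3) -> count=0 queue=[T8] holders={T1}
Step 5: wait(T7) -> count=0 queue=[T8,T7] holders={T1}
Step 6: signal(T1) -> count=0 queue=[T7] holders={T8}
Step 7: signal(T8) -> count=0 queue=[] holders={T7}
Step 8: wait(T4) -> count=0 queue=[T4] holders={T7}
Step 9: signal(T7) -> count=0 queue=[] holders={T4}
Step 10: wait(T5) -> count=0 queue=[T5] holders={T4}
Final holders: {T4} -> T4 in holders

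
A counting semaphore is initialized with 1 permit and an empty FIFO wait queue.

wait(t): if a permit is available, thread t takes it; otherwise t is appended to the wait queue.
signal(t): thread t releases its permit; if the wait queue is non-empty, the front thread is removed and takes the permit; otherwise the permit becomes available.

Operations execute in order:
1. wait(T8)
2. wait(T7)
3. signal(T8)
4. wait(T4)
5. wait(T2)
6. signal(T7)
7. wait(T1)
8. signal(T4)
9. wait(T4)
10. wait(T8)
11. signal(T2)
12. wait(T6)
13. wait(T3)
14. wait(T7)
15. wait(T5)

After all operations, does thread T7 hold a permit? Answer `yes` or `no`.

Step 1: wait(T8) -> count=0 queue=[] holders={T8}
Step 2: wait(T7) -> count=0 queue=[T7] holders={T8}
Step 3: signal(T8) -> count=0 queue=[] holders={T7}
Step 4: wait(T4) -> count=0 queue=[T4] holders={T7}
Step 5: wait(T2) -> count=0 queue=[T4,T2] holders={T7}
Step 6: signal(T7) -> count=0 queue=[T2] holders={T4}
Step 7: wait(T1) -> count=0 queue=[T2,T1] holders={T4}
Step 8: signal(T4) -> count=0 queue=[T1] holders={T2}
Step 9: wait(T4) -> count=0 queue=[T1,T4] holders={T2}
Step 10: wait(T8) -> count=0 queue=[T1,T4,T8] holders={T2}
Step 11: signal(T2) -> count=0 queue=[T4,T8] holders={T1}
Step 12: wait(T6) -> count=0 queue=[T4,T8,T6] holders={T1}
Step 13: wait(T3) -> count=0 queue=[T4,T8,T6,T3] holders={T1}
Step 14: wait(T7) -> count=0 queue=[T4,T8,T6,T3,T7] holders={T1}
Step 15: wait(T5) -> count=0 queue=[T4,T8,T6,T3,T7,T5] holders={T1}
Final holders: {T1} -> T7 not in holders

Answer: no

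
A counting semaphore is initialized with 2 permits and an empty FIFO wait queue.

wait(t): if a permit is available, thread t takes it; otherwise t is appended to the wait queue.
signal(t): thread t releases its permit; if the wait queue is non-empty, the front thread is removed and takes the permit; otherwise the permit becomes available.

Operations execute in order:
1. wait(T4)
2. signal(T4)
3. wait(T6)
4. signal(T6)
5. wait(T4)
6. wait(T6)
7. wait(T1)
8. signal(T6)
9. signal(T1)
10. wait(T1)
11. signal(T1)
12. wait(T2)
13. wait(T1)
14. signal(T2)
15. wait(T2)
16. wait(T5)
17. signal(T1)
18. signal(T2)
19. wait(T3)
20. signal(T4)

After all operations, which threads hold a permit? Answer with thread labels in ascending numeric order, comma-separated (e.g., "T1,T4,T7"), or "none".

Step 1: wait(T4) -> count=1 queue=[] holders={T4}
Step 2: signal(T4) -> count=2 queue=[] holders={none}
Step 3: wait(T6) -> count=1 queue=[] holders={T6}
Step 4: signal(T6) -> count=2 queue=[] holders={none}
Step 5: wait(T4) -> count=1 queue=[] holders={T4}
Step 6: wait(T6) -> count=0 queue=[] holders={T4,T6}
Step 7: wait(T1) -> count=0 queue=[T1] holders={T4,T6}
Step 8: signal(T6) -> count=0 queue=[] holders={T1,T4}
Step 9: signal(T1) -> count=1 queue=[] holders={T4}
Step 10: wait(T1) -> count=0 queue=[] holders={T1,T4}
Step 11: signal(T1) -> count=1 queue=[] holders={T4}
Step 12: wait(T2) -> count=0 queue=[] holders={T2,T4}
Step 13: wait(T1) -> count=0 queue=[T1] holders={T2,T4}
Step 14: signal(T2) -> count=0 queue=[] holders={T1,T4}
Step 15: wait(T2) -> count=0 queue=[T2] holders={T1,T4}
Step 16: wait(T5) -> count=0 queue=[T2,T5] holders={T1,T4}
Step 17: signal(T1) -> count=0 queue=[T5] holders={T2,T4}
Step 18: signal(T2) -> count=0 queue=[] holders={T4,T5}
Step 19: wait(T3) -> count=0 queue=[T3] holders={T4,T5}
Step 20: signal(T4) -> count=0 queue=[] holders={T3,T5}
Final holders: T3,T5

Answer: T3,T5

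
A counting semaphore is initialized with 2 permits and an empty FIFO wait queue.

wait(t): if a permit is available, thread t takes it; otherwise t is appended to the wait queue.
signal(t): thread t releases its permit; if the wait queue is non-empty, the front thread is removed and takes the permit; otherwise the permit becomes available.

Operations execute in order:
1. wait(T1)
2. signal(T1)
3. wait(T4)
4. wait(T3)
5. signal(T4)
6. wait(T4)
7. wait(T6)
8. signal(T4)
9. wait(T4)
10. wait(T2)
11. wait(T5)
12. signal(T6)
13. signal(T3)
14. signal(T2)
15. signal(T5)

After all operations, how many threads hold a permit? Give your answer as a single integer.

Answer: 1

Derivation:
Step 1: wait(T1) -> count=1 queue=[] holders={T1}
Step 2: signal(T1) -> count=2 queue=[] holders={none}
Step 3: wait(T4) -> count=1 queue=[] holders={T4}
Step 4: wait(T3) -> count=0 queue=[] holders={T3,T4}
Step 5: signal(T4) -> count=1 queue=[] holders={T3}
Step 6: wait(T4) -> count=0 queue=[] holders={T3,T4}
Step 7: wait(T6) -> count=0 queue=[T6] holders={T3,T4}
Step 8: signal(T4) -> count=0 queue=[] holders={T3,T6}
Step 9: wait(T4) -> count=0 queue=[T4] holders={T3,T6}
Step 10: wait(T2) -> count=0 queue=[T4,T2] holders={T3,T6}
Step 11: wait(T5) -> count=0 queue=[T4,T2,T5] holders={T3,T6}
Step 12: signal(T6) -> count=0 queue=[T2,T5] holders={T3,T4}
Step 13: signal(T3) -> count=0 queue=[T5] holders={T2,T4}
Step 14: signal(T2) -> count=0 queue=[] holders={T4,T5}
Step 15: signal(T5) -> count=1 queue=[] holders={T4}
Final holders: {T4} -> 1 thread(s)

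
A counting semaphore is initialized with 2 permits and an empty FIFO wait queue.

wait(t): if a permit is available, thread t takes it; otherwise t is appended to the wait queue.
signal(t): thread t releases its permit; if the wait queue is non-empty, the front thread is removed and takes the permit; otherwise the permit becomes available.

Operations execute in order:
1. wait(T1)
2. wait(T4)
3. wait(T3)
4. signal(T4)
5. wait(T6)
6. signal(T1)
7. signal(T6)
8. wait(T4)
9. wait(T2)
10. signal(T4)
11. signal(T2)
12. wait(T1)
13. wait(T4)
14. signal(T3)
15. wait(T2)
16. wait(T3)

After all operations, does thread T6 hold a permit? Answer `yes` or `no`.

Step 1: wait(T1) -> count=1 queue=[] holders={T1}
Step 2: wait(T4) -> count=0 queue=[] holders={T1,T4}
Step 3: wait(T3) -> count=0 queue=[T3] holders={T1,T4}
Step 4: signal(T4) -> count=0 queue=[] holders={T1,T3}
Step 5: wait(T6) -> count=0 queue=[T6] holders={T1,T3}
Step 6: signal(T1) -> count=0 queue=[] holders={T3,T6}
Step 7: signal(T6) -> count=1 queue=[] holders={T3}
Step 8: wait(T4) -> count=0 queue=[] holders={T3,T4}
Step 9: wait(T2) -> count=0 queue=[T2] holders={T3,T4}
Step 10: signal(T4) -> count=0 queue=[] holders={T2,T3}
Step 11: signal(T2) -> count=1 queue=[] holders={T3}
Step 12: wait(T1) -> count=0 queue=[] holders={T1,T3}
Step 13: wait(T4) -> count=0 queue=[T4] holders={T1,T3}
Step 14: signal(T3) -> count=0 queue=[] holders={T1,T4}
Step 15: wait(T2) -> count=0 queue=[T2] holders={T1,T4}
Step 16: wait(T3) -> count=0 queue=[T2,T3] holders={T1,T4}
Final holders: {T1,T4} -> T6 not in holders

Answer: no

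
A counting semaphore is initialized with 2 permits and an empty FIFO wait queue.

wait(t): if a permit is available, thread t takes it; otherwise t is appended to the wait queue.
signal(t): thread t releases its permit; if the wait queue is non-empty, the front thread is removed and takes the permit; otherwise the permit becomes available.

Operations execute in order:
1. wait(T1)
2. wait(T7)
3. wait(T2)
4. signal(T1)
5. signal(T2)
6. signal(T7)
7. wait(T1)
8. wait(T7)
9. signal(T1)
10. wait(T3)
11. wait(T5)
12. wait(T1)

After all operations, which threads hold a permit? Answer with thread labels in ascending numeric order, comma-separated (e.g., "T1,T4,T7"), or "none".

Step 1: wait(T1) -> count=1 queue=[] holders={T1}
Step 2: wait(T7) -> count=0 queue=[] holders={T1,T7}
Step 3: wait(T2) -> count=0 queue=[T2] holders={T1,T7}
Step 4: signal(T1) -> count=0 queue=[] holders={T2,T7}
Step 5: signal(T2) -> count=1 queue=[] holders={T7}
Step 6: signal(T7) -> count=2 queue=[] holders={none}
Step 7: wait(T1) -> count=1 queue=[] holders={T1}
Step 8: wait(T7) -> count=0 queue=[] holders={T1,T7}
Step 9: signal(T1) -> count=1 queue=[] holders={T7}
Step 10: wait(T3) -> count=0 queue=[] holders={T3,T7}
Step 11: wait(T5) -> count=0 queue=[T5] holders={T3,T7}
Step 12: wait(T1) -> count=0 queue=[T5,T1] holders={T3,T7}
Final holders: T3,T7

Answer: T3,T7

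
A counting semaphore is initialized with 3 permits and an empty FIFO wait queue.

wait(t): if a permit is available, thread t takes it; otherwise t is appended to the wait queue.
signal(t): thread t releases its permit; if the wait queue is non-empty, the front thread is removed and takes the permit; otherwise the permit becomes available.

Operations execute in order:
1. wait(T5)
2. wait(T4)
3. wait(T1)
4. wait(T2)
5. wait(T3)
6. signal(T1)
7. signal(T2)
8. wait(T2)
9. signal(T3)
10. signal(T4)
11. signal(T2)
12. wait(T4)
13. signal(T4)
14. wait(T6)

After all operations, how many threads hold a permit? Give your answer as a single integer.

Step 1: wait(T5) -> count=2 queue=[] holders={T5}
Step 2: wait(T4) -> count=1 queue=[] holders={T4,T5}
Step 3: wait(T1) -> count=0 queue=[] holders={T1,T4,T5}
Step 4: wait(T2) -> count=0 queue=[T2] holders={T1,T4,T5}
Step 5: wait(T3) -> count=0 queue=[T2,T3] holders={T1,T4,T5}
Step 6: signal(T1) -> count=0 queue=[T3] holders={T2,T4,T5}
Step 7: signal(T2) -> count=0 queue=[] holders={T3,T4,T5}
Step 8: wait(T2) -> count=0 queue=[T2] holders={T3,T4,T5}
Step 9: signal(T3) -> count=0 queue=[] holders={T2,T4,T5}
Step 10: signal(T4) -> count=1 queue=[] holders={T2,T5}
Step 11: signal(T2) -> count=2 queue=[] holders={T5}
Step 12: wait(T4) -> count=1 queue=[] holders={T4,T5}
Step 13: signal(T4) -> count=2 queue=[] holders={T5}
Step 14: wait(T6) -> count=1 queue=[] holders={T5,T6}
Final holders: {T5,T6} -> 2 thread(s)

Answer: 2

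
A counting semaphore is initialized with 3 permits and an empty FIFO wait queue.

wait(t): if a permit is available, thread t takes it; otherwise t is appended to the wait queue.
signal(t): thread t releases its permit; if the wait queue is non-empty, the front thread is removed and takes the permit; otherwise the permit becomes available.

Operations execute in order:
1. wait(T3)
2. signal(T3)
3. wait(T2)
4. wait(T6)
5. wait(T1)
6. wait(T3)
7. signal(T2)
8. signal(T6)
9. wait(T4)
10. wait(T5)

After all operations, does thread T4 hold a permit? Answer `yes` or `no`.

Step 1: wait(T3) -> count=2 queue=[] holders={T3}
Step 2: signal(T3) -> count=3 queue=[] holders={none}
Step 3: wait(T2) -> count=2 queue=[] holders={T2}
Step 4: wait(T6) -> count=1 queue=[] holders={T2,T6}
Step 5: wait(T1) -> count=0 queue=[] holders={T1,T2,T6}
Step 6: wait(T3) -> count=0 queue=[T3] holders={T1,T2,T6}
Step 7: signal(T2) -> count=0 queue=[] holders={T1,T3,T6}
Step 8: signal(T6) -> count=1 queue=[] holders={T1,T3}
Step 9: wait(T4) -> count=0 queue=[] holders={T1,T3,T4}
Step 10: wait(T5) -> count=0 queue=[T5] holders={T1,T3,T4}
Final holders: {T1,T3,T4} -> T4 in holders

Answer: yes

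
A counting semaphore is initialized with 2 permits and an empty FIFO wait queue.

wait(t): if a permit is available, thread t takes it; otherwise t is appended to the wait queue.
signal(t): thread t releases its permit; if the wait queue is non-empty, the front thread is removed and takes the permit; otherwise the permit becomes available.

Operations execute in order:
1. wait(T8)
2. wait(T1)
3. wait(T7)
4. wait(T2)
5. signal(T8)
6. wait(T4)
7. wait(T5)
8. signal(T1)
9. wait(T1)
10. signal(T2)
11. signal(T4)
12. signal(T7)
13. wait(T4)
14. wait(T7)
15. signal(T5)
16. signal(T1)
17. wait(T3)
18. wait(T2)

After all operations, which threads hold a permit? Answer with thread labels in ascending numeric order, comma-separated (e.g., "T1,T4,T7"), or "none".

Step 1: wait(T8) -> count=1 queue=[] holders={T8}
Step 2: wait(T1) -> count=0 queue=[] holders={T1,T8}
Step 3: wait(T7) -> count=0 queue=[T7] holders={T1,T8}
Step 4: wait(T2) -> count=0 queue=[T7,T2] holders={T1,T8}
Step 5: signal(T8) -> count=0 queue=[T2] holders={T1,T7}
Step 6: wait(T4) -> count=0 queue=[T2,T4] holders={T1,T7}
Step 7: wait(T5) -> count=0 queue=[T2,T4,T5] holders={T1,T7}
Step 8: signal(T1) -> count=0 queue=[T4,T5] holders={T2,T7}
Step 9: wait(T1) -> count=0 queue=[T4,T5,T1] holders={T2,T7}
Step 10: signal(T2) -> count=0 queue=[T5,T1] holders={T4,T7}
Step 11: signal(T4) -> count=0 queue=[T1] holders={T5,T7}
Step 12: signal(T7) -> count=0 queue=[] holders={T1,T5}
Step 13: wait(T4) -> count=0 queue=[T4] holders={T1,T5}
Step 14: wait(T7) -> count=0 queue=[T4,T7] holders={T1,T5}
Step 15: signal(T5) -> count=0 queue=[T7] holders={T1,T4}
Step 16: signal(T1) -> count=0 queue=[] holders={T4,T7}
Step 17: wait(T3) -> count=0 queue=[T3] holders={T4,T7}
Step 18: wait(T2) -> count=0 queue=[T3,T2] holders={T4,T7}
Final holders: T4,T7

Answer: T4,T7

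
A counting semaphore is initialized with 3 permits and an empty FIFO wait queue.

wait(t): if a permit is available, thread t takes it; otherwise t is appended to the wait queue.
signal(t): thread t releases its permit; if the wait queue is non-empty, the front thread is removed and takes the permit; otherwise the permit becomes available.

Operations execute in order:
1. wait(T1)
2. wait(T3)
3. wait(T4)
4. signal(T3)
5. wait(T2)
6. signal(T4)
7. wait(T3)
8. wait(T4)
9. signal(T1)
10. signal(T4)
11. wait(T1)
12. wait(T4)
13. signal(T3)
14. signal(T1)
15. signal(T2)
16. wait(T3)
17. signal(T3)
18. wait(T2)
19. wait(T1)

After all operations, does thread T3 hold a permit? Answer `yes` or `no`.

Answer: no

Derivation:
Step 1: wait(T1) -> count=2 queue=[] holders={T1}
Step 2: wait(T3) -> count=1 queue=[] holders={T1,T3}
Step 3: wait(T4) -> count=0 queue=[] holders={T1,T3,T4}
Step 4: signal(T3) -> count=1 queue=[] holders={T1,T4}
Step 5: wait(T2) -> count=0 queue=[] holders={T1,T2,T4}
Step 6: signal(T4) -> count=1 queue=[] holders={T1,T2}
Step 7: wait(T3) -> count=0 queue=[] holders={T1,T2,T3}
Step 8: wait(T4) -> count=0 queue=[T4] holders={T1,T2,T3}
Step 9: signal(T1) -> count=0 queue=[] holders={T2,T3,T4}
Step 10: signal(T4) -> count=1 queue=[] holders={T2,T3}
Step 11: wait(T1) -> count=0 queue=[] holders={T1,T2,T3}
Step 12: wait(T4) -> count=0 queue=[T4] holders={T1,T2,T3}
Step 13: signal(T3) -> count=0 queue=[] holders={T1,T2,T4}
Step 14: signal(T1) -> count=1 queue=[] holders={T2,T4}
Step 15: signal(T2) -> count=2 queue=[] holders={T4}
Step 16: wait(T3) -> count=1 queue=[] holders={T3,T4}
Step 17: signal(T3) -> count=2 queue=[] holders={T4}
Step 18: wait(T2) -> count=1 queue=[] holders={T2,T4}
Step 19: wait(T1) -> count=0 queue=[] holders={T1,T2,T4}
Final holders: {T1,T2,T4} -> T3 not in holders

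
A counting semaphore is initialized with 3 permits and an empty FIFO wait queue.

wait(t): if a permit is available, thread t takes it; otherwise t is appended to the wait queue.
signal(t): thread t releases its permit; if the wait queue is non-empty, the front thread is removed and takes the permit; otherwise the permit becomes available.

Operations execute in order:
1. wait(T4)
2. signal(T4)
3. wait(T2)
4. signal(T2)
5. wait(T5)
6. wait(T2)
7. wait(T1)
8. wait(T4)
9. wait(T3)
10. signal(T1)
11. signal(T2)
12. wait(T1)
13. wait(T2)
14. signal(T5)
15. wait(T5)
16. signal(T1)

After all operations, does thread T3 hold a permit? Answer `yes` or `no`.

Step 1: wait(T4) -> count=2 queue=[] holders={T4}
Step 2: signal(T4) -> count=3 queue=[] holders={none}
Step 3: wait(T2) -> count=2 queue=[] holders={T2}
Step 4: signal(T2) -> count=3 queue=[] holders={none}
Step 5: wait(T5) -> count=2 queue=[] holders={T5}
Step 6: wait(T2) -> count=1 queue=[] holders={T2,T5}
Step 7: wait(T1) -> count=0 queue=[] holders={T1,T2,T5}
Step 8: wait(T4) -> count=0 queue=[T4] holders={T1,T2,T5}
Step 9: wait(T3) -> count=0 queue=[T4,T3] holders={T1,T2,T5}
Step 10: signal(T1) -> count=0 queue=[T3] holders={T2,T4,T5}
Step 11: signal(T2) -> count=0 queue=[] holders={T3,T4,T5}
Step 12: wait(T1) -> count=0 queue=[T1] holders={T3,T4,T5}
Step 13: wait(T2) -> count=0 queue=[T1,T2] holders={T3,T4,T5}
Step 14: signal(T5) -> count=0 queue=[T2] holders={T1,T3,T4}
Step 15: wait(T5) -> count=0 queue=[T2,T5] holders={T1,T3,T4}
Step 16: signal(T1) -> count=0 queue=[T5] holders={T2,T3,T4}
Final holders: {T2,T3,T4} -> T3 in holders

Answer: yes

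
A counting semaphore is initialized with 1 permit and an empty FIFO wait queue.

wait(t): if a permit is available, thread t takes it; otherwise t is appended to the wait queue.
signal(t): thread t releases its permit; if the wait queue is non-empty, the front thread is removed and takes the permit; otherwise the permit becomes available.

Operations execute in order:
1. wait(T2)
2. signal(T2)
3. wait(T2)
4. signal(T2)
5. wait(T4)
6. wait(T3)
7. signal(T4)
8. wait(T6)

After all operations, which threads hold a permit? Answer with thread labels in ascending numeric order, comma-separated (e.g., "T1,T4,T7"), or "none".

Answer: T3

Derivation:
Step 1: wait(T2) -> count=0 queue=[] holders={T2}
Step 2: signal(T2) -> count=1 queue=[] holders={none}
Step 3: wait(T2) -> count=0 queue=[] holders={T2}
Step 4: signal(T2) -> count=1 queue=[] holders={none}
Step 5: wait(T4) -> count=0 queue=[] holders={T4}
Step 6: wait(T3) -> count=0 queue=[T3] holders={T4}
Step 7: signal(T4) -> count=0 queue=[] holders={T3}
Step 8: wait(T6) -> count=0 queue=[T6] holders={T3}
Final holders: T3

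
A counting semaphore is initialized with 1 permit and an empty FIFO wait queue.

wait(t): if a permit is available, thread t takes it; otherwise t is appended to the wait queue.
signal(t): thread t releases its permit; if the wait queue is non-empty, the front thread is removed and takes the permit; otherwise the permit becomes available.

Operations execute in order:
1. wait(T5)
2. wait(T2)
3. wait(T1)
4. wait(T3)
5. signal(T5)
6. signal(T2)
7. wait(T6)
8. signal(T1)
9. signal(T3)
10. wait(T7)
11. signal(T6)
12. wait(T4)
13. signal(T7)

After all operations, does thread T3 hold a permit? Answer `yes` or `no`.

Step 1: wait(T5) -> count=0 queue=[] holders={T5}
Step 2: wait(T2) -> count=0 queue=[T2] holders={T5}
Step 3: wait(T1) -> count=0 queue=[T2,T1] holders={T5}
Step 4: wait(T3) -> count=0 queue=[T2,T1,T3] holders={T5}
Step 5: signal(T5) -> count=0 queue=[T1,T3] holders={T2}
Step 6: signal(T2) -> count=0 queue=[T3] holders={T1}
Step 7: wait(T6) -> count=0 queue=[T3,T6] holders={T1}
Step 8: signal(T1) -> count=0 queue=[T6] holders={T3}
Step 9: signal(T3) -> count=0 queue=[] holders={T6}
Step 10: wait(T7) -> count=0 queue=[T7] holders={T6}
Step 11: signal(T6) -> count=0 queue=[] holders={T7}
Step 12: wait(T4) -> count=0 queue=[T4] holders={T7}
Step 13: signal(T7) -> count=0 queue=[] holders={T4}
Final holders: {T4} -> T3 not in holders

Answer: no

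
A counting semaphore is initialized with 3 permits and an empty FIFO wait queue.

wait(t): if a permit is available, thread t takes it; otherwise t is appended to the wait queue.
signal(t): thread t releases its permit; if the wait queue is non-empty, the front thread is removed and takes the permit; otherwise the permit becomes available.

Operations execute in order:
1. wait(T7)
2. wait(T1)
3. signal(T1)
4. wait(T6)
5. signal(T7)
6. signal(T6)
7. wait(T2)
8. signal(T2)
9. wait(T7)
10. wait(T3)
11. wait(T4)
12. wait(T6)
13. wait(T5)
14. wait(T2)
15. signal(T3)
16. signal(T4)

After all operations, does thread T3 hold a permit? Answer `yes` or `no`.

Answer: no

Derivation:
Step 1: wait(T7) -> count=2 queue=[] holders={T7}
Step 2: wait(T1) -> count=1 queue=[] holders={T1,T7}
Step 3: signal(T1) -> count=2 queue=[] holders={T7}
Step 4: wait(T6) -> count=1 queue=[] holders={T6,T7}
Step 5: signal(T7) -> count=2 queue=[] holders={T6}
Step 6: signal(T6) -> count=3 queue=[] holders={none}
Step 7: wait(T2) -> count=2 queue=[] holders={T2}
Step 8: signal(T2) -> count=3 queue=[] holders={none}
Step 9: wait(T7) -> count=2 queue=[] holders={T7}
Step 10: wait(T3) -> count=1 queue=[] holders={T3,T7}
Step 11: wait(T4) -> count=0 queue=[] holders={T3,T4,T7}
Step 12: wait(T6) -> count=0 queue=[T6] holders={T3,T4,T7}
Step 13: wait(T5) -> count=0 queue=[T6,T5] holders={T3,T4,T7}
Step 14: wait(T2) -> count=0 queue=[T6,T5,T2] holders={T3,T4,T7}
Step 15: signal(T3) -> count=0 queue=[T5,T2] holders={T4,T6,T7}
Step 16: signal(T4) -> count=0 queue=[T2] holders={T5,T6,T7}
Final holders: {T5,T6,T7} -> T3 not in holders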